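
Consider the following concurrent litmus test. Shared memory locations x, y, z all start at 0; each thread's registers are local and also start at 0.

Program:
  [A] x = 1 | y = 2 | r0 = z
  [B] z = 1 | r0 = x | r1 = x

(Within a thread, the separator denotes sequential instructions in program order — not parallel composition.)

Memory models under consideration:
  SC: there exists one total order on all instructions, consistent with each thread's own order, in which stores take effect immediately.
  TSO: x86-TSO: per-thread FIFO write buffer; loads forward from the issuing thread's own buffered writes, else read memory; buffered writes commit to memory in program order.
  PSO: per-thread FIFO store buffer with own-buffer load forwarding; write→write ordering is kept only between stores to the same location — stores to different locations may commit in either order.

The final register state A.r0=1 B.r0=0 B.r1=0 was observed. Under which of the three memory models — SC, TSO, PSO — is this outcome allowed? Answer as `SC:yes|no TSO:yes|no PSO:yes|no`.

SC:yes TSO:yes PSO:yes

outcome vector order: (A.r0,B.r0,B.r1)
[SC] allowed = {0/1/1 1/0/0 1/0/1 1/1/1}
[TSO] allowed = {0/0/0 0/0/1 0/1/1 1/0/0 1/0/1 1/1/1}
[PSO] allowed = {0/0/0 0/0/1 0/1/1 1/0/0 1/0/1 1/1/1}
target 1/0/0 ∈ {SC,TSO,PSO}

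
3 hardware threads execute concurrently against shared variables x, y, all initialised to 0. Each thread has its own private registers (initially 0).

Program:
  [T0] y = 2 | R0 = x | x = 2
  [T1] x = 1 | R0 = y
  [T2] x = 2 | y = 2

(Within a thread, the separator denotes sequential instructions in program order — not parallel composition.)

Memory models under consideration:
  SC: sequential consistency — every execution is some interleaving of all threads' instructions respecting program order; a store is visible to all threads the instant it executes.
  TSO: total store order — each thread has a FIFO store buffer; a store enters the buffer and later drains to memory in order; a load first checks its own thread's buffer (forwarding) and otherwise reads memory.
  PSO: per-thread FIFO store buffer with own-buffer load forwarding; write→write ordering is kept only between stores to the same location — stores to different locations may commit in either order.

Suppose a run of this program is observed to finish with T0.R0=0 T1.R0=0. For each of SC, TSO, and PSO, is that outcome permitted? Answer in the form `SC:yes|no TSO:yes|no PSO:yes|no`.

outcome vector order: (T0.R0,T1.R0)
SC (5): 0/2 1/0 1/2 2/0 2/2
TSO (6): 0/0 0/2 1/0 1/2 2/0 2/2
PSO (6): 0/0 0/2 1/0 1/2 2/0 2/2
target 0/0 ∈ {TSO,PSO}

SC:no TSO:yes PSO:yes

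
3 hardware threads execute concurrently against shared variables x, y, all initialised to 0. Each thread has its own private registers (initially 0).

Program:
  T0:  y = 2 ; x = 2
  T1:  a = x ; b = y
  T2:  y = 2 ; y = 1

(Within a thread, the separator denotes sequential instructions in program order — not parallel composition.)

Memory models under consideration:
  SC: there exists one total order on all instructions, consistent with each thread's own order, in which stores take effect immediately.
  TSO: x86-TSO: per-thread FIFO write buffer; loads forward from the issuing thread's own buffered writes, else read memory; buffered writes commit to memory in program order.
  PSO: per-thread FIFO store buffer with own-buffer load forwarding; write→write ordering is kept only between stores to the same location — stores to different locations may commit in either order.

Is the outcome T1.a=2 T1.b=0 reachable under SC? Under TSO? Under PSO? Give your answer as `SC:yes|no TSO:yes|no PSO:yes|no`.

SC:no TSO:no PSO:yes

outcome vector order: (T1.a,T1.b)
SC: 5 outcomes — {<0 0>, <0 1>, <0 2>, <2 1>, <2 2>}
TSO: 5 outcomes — {<0 0>, <0 1>, <0 2>, <2 1>, <2 2>}
PSO: 6 outcomes — {<0 0>, <0 1>, <0 2>, <2 0>, <2 1>, <2 2>}
target <2 0> ∈ {PSO}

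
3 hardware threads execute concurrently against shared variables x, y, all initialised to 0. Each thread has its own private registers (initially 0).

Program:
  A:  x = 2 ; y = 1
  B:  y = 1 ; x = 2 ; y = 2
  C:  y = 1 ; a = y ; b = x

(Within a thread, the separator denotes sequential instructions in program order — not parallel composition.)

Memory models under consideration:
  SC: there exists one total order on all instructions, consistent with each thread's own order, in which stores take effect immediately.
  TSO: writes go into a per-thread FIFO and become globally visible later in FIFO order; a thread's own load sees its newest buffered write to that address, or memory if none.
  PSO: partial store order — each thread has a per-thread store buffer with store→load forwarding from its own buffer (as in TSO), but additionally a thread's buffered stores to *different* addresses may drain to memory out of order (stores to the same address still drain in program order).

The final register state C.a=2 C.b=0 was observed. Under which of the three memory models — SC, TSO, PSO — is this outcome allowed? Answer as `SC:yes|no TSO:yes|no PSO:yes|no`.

SC:no TSO:no PSO:yes

outcome vector order: (C.a,C.b)
under SC → (1,0); (1,2); (2,2)
under TSO → (1,0); (1,2); (2,2)
under PSO → (1,0); (1,2); (2,0); (2,2)
target (2,0) ∈ {PSO}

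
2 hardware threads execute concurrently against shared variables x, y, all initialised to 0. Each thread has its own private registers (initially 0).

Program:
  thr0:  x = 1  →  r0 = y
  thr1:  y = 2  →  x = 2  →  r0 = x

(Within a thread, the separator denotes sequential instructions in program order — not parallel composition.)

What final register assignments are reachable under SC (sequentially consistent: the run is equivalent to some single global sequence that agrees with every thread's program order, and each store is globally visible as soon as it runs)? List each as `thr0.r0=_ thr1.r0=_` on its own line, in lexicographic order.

thr0.r0=0 thr1.r0=2
thr0.r0=2 thr1.r0=1
thr0.r0=2 thr1.r0=2

outcome vector order: (thr0.r0,thr1.r0)
|SC outcomes| = 3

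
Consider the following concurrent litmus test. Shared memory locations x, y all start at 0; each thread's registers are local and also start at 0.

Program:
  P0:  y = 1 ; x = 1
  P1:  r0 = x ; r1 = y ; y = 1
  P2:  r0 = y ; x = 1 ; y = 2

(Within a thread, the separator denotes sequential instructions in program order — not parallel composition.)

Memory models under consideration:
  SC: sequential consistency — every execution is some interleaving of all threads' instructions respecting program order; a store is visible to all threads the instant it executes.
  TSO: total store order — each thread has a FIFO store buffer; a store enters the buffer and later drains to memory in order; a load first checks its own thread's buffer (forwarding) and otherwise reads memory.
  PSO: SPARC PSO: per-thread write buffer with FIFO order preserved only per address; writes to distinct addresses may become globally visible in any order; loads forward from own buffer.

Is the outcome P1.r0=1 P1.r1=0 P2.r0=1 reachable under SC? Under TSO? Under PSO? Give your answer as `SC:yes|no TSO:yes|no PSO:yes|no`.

SC:no TSO:no PSO:yes

outcome vector order: (P1.r0,P1.r1,P2.r0)
[SC] allowed = {0/0/0; 0/0/1; 0/1/0; 0/1/1; 0/2/0; 0/2/1; 1/0/0; 1/1/0; 1/1/1; 1/2/0; 1/2/1}
[TSO] allowed = {0/0/0; 0/0/1; 0/1/0; 0/1/1; 0/2/0; 0/2/1; 1/0/0; 1/1/0; 1/1/1; 1/2/0; 1/2/1}
[PSO] allowed = {0/0/0; 0/0/1; 0/1/0; 0/1/1; 0/2/0; 0/2/1; 1/0/0; 1/0/1; 1/1/0; 1/1/1; 1/2/0; 1/2/1}
target 1/0/1 ∈ {PSO}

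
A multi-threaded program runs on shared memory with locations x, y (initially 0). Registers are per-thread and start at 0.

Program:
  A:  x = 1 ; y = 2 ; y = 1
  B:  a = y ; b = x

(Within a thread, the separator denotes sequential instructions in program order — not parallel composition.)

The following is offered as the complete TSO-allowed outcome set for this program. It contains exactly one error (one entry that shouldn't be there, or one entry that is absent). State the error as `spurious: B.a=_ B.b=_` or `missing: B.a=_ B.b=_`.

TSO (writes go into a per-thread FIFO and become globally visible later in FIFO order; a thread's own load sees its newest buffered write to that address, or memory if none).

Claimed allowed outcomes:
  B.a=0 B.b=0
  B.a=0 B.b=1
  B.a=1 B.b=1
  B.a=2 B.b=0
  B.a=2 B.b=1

spurious: B.a=2 B.b=0

outcome vector order: (B.a,B.b)
[TSO] allowed = {00, 01, 11, 21}
claimed∖TSO = {20}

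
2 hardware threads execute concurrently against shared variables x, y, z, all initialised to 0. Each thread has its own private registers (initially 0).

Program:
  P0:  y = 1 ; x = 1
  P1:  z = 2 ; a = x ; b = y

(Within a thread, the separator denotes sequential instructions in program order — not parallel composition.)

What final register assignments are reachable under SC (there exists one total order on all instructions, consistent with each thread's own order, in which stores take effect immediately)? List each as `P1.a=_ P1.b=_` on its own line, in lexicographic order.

P1.a=0 P1.b=0
P1.a=0 P1.b=1
P1.a=1 P1.b=1

outcome vector order: (P1.a,P1.b)
|SC outcomes| = 3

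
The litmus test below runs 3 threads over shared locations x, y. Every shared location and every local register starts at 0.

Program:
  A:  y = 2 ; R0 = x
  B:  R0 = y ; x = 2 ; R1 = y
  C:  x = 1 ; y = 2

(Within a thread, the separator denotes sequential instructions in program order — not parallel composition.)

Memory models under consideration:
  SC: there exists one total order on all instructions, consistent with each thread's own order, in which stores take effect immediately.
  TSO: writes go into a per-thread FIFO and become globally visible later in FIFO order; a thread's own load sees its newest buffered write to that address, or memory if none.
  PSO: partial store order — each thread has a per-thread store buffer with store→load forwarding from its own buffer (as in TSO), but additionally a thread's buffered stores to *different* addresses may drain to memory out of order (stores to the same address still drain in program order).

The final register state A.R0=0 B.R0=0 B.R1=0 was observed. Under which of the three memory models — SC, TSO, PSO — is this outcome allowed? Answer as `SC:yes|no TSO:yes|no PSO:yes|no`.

SC:no TSO:yes PSO:yes

outcome vector order: (A.R0,B.R0,B.R1)
SC: 8 outcomes — {0/0/2; 0/2/2; 1/0/0; 1/0/2; 1/2/2; 2/0/0; 2/0/2; 2/2/2}
TSO: 9 outcomes — {0/0/0; 0/0/2; 0/2/2; 1/0/0; 1/0/2; 1/2/2; 2/0/0; 2/0/2; 2/2/2}
PSO: 9 outcomes — {0/0/0; 0/0/2; 0/2/2; 1/0/0; 1/0/2; 1/2/2; 2/0/0; 2/0/2; 2/2/2}
target 0/0/0 ∈ {TSO,PSO}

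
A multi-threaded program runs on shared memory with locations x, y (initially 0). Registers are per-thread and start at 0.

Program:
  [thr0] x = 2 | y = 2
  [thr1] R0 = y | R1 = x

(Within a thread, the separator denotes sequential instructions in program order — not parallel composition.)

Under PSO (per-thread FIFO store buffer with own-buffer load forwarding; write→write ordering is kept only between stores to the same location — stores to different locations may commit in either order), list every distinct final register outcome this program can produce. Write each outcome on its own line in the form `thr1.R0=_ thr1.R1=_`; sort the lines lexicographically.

outcome vector order: (thr1.R0,thr1.R1)
|PSO outcomes| = 4

thr1.R0=0 thr1.R1=0
thr1.R0=0 thr1.R1=2
thr1.R0=2 thr1.R1=0
thr1.R0=2 thr1.R1=2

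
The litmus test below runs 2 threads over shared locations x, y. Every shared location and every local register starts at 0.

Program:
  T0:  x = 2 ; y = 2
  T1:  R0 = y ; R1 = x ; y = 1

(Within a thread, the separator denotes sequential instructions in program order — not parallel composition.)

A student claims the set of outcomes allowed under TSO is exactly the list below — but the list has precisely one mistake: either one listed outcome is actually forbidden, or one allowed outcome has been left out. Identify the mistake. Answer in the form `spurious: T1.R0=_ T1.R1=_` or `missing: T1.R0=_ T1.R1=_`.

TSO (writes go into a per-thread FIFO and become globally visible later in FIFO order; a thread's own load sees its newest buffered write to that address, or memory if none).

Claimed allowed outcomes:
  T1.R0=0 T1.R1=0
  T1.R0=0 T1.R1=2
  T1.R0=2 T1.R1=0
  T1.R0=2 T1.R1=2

outcome vector order: (T1.R0,T1.R1)
TSO: 3 outcomes — {0/0; 0/2; 2/2}
claimed∖TSO = {2/0}

spurious: T1.R0=2 T1.R1=0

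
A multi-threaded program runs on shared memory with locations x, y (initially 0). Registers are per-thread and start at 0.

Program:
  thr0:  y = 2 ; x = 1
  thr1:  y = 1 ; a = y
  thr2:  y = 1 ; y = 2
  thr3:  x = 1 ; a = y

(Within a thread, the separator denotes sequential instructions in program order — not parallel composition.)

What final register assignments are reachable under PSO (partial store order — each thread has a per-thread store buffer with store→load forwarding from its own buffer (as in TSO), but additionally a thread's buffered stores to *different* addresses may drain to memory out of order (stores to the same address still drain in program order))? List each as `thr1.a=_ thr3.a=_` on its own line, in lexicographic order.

thr1.a=1 thr3.a=0
thr1.a=1 thr3.a=1
thr1.a=1 thr3.a=2
thr1.a=2 thr3.a=0
thr1.a=2 thr3.a=1
thr1.a=2 thr3.a=2

outcome vector order: (thr1.a,thr3.a)
|PSO outcomes| = 6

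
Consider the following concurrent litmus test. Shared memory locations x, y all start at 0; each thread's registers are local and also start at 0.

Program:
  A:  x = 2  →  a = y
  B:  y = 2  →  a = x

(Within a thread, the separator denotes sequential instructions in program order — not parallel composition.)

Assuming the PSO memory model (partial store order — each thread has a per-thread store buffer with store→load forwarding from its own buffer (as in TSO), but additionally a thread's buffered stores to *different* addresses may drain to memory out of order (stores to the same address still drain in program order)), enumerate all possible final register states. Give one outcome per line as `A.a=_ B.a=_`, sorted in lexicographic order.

outcome vector order: (A.a,B.a)
|PSO outcomes| = 4

A.a=0 B.a=0
A.a=0 B.a=2
A.a=2 B.a=0
A.a=2 B.a=2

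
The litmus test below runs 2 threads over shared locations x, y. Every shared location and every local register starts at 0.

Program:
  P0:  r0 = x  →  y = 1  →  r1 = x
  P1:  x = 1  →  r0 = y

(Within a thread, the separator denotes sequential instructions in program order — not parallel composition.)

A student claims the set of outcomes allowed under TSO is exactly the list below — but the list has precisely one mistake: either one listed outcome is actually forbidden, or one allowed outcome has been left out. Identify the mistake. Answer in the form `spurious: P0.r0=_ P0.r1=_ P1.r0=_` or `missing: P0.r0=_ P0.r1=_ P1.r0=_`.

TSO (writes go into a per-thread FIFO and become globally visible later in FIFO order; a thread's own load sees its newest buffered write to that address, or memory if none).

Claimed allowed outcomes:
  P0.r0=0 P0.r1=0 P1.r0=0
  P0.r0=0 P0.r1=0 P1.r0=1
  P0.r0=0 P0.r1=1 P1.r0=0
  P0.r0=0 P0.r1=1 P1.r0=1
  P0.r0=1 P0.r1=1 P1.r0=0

missing: P0.r0=1 P0.r1=1 P1.r0=1

outcome vector order: (P0.r0,P0.r1,P1.r0)
under TSO → 0/0/0; 0/0/1; 0/1/0; 0/1/1; 1/1/0; 1/1/1
TSO∖claimed = {1/1/1}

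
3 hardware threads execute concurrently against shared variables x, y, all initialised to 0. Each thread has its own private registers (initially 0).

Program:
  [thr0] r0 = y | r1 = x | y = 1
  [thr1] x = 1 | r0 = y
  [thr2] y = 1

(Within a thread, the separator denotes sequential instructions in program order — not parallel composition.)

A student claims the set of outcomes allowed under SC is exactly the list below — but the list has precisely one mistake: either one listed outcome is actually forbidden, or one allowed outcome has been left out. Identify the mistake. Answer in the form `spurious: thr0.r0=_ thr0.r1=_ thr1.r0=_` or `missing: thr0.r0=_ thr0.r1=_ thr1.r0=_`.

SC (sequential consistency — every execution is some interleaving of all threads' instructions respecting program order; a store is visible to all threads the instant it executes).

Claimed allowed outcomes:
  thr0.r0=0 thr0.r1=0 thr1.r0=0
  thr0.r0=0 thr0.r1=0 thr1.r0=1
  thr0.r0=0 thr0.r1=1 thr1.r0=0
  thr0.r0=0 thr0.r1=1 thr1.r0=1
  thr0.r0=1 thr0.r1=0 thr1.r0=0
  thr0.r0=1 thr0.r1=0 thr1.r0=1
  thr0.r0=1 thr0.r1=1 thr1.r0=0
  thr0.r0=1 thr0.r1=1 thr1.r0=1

outcome vector order: (thr0.r0,thr0.r1,thr1.r0)
SC (7): <0 0 0>, <0 0 1>, <0 1 0>, <0 1 1>, <1 0 1>, <1 1 0>, <1 1 1>
claimed∖SC = {<1 0 0>}

spurious: thr0.r0=1 thr0.r1=0 thr1.r0=0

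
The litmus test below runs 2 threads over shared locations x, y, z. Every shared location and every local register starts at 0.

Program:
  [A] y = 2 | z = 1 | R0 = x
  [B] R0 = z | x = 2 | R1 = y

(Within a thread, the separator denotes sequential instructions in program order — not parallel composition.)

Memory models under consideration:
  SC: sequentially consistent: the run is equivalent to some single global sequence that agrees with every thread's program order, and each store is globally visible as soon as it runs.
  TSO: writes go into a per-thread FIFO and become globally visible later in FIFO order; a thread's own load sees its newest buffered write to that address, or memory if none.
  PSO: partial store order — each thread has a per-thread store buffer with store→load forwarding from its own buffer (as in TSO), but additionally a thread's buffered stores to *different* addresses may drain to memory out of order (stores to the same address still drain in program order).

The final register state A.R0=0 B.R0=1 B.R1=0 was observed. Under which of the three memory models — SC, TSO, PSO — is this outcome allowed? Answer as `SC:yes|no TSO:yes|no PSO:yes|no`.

SC:no TSO:no PSO:yes

outcome vector order: (A.R0,B.R0,B.R1)
SC (5): 002 012 200 202 212
TSO (6): 000 002 012 200 202 212
PSO (8): 000 002 010 012 200 202 210 212
target 010 ∈ {PSO}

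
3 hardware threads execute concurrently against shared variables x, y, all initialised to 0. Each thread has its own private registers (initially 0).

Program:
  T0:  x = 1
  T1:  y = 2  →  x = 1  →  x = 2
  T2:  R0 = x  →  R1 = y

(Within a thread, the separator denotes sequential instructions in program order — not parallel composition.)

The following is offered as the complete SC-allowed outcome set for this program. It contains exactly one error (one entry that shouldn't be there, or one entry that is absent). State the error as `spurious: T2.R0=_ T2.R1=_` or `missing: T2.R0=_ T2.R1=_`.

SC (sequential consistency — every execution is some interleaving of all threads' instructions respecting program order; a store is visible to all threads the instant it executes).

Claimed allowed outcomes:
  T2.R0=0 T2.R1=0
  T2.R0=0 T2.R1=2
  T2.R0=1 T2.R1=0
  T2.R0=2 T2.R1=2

missing: T2.R0=1 T2.R1=2

outcome vector order: (T2.R0,T2.R1)
SC (5): 0/0, 0/2, 1/0, 1/2, 2/2
SC∖claimed = {1/2}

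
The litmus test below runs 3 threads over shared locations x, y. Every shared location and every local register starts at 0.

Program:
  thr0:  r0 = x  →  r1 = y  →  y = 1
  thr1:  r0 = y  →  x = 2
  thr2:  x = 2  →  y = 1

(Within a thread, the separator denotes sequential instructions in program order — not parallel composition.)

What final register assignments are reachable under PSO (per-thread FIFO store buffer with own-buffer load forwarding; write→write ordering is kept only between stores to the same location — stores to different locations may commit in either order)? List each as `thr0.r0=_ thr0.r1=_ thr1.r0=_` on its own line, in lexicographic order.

outcome vector order: (thr0.r0,thr0.r1,thr1.r0)
|PSO outcomes| = 8

thr0.r0=0 thr0.r1=0 thr1.r0=0
thr0.r0=0 thr0.r1=0 thr1.r0=1
thr0.r0=0 thr0.r1=1 thr1.r0=0
thr0.r0=0 thr0.r1=1 thr1.r0=1
thr0.r0=2 thr0.r1=0 thr1.r0=0
thr0.r0=2 thr0.r1=0 thr1.r0=1
thr0.r0=2 thr0.r1=1 thr1.r0=0
thr0.r0=2 thr0.r1=1 thr1.r0=1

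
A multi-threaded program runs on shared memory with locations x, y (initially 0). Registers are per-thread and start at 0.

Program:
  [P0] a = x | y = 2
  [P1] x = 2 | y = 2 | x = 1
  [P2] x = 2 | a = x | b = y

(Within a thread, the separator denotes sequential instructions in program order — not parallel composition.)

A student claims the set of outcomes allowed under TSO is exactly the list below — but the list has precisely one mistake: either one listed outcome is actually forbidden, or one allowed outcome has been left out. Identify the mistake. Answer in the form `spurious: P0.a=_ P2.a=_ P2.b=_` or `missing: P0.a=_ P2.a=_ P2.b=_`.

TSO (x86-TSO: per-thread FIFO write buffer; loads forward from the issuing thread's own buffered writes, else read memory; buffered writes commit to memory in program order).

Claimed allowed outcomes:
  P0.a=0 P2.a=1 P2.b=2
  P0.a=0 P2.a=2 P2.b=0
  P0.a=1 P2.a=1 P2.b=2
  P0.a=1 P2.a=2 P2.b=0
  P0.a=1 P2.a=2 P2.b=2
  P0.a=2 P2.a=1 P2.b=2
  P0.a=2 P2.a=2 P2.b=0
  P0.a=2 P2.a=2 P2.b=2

missing: P0.a=0 P2.a=2 P2.b=2

outcome vector order: (P0.a,P2.a,P2.b)
[TSO] allowed = {<0 1 2>; <0 2 0>; <0 2 2>; <1 1 2>; <1 2 0>; <1 2 2>; <2 1 2>; <2 2 0>; <2 2 2>}
TSO∖claimed = {<0 2 2>}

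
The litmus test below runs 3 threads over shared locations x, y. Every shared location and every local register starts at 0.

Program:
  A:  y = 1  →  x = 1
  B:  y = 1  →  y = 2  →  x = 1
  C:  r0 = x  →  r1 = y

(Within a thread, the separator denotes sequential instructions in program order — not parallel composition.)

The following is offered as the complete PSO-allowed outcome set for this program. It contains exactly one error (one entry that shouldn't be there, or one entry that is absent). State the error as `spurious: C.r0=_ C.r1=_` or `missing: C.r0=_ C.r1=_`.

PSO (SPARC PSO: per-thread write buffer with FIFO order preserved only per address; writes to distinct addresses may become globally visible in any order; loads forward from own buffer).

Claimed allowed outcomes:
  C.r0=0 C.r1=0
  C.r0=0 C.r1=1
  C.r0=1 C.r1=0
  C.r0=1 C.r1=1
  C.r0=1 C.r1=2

outcome vector order: (C.r0,C.r1)
PSO (6): 00, 01, 02, 10, 11, 12
PSO∖claimed = {02}

missing: C.r0=0 C.r1=2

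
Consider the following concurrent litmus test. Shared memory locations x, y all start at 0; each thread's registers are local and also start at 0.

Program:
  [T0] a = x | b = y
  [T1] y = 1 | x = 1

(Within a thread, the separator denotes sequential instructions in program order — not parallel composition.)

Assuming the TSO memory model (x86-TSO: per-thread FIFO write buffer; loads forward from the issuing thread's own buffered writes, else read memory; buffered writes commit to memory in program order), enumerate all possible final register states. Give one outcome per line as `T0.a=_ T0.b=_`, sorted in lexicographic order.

outcome vector order: (T0.a,T0.b)
|TSO outcomes| = 3

T0.a=0 T0.b=0
T0.a=0 T0.b=1
T0.a=1 T0.b=1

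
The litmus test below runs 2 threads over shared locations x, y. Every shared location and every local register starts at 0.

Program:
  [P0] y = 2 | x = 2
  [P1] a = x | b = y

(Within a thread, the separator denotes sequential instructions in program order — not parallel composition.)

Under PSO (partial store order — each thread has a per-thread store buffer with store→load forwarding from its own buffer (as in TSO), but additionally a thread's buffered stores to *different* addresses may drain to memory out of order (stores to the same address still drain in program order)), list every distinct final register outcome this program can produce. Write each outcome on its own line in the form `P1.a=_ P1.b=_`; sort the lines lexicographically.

outcome vector order: (P1.a,P1.b)
|PSO outcomes| = 4

P1.a=0 P1.b=0
P1.a=0 P1.b=2
P1.a=2 P1.b=0
P1.a=2 P1.b=2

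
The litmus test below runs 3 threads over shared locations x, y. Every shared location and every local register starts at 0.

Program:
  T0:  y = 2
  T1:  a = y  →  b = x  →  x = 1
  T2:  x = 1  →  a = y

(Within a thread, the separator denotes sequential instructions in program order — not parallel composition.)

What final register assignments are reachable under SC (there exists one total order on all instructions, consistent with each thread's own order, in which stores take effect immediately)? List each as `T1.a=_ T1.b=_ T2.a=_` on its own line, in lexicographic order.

outcome vector order: (T1.a,T1.b,T2.a)
|SC outcomes| = 7

T1.a=0 T1.b=0 T2.a=0
T1.a=0 T1.b=0 T2.a=2
T1.a=0 T1.b=1 T2.a=0
T1.a=0 T1.b=1 T2.a=2
T1.a=2 T1.b=0 T2.a=2
T1.a=2 T1.b=1 T2.a=0
T1.a=2 T1.b=1 T2.a=2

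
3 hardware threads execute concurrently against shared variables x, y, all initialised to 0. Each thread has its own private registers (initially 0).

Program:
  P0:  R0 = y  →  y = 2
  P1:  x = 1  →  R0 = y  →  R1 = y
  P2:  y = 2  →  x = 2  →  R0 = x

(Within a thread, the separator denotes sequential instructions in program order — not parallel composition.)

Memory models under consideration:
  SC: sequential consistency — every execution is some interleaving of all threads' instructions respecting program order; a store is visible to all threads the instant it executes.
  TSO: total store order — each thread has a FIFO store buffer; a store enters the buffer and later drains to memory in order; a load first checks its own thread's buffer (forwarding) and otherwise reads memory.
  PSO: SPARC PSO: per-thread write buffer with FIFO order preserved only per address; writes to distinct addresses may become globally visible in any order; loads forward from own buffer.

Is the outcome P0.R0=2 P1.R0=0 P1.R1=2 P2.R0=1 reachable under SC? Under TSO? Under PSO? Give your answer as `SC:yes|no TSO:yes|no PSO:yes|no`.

SC:no TSO:yes PSO:yes

outcome vector order: (P0.R0,P1.R0,P1.R1,P2.R0)
under SC → 0002, 0022, 0221, 0222, 2002, 2022, 2221, 2222
under TSO → 0001, 0002, 0021, 0022, 0221, 0222, 2001, 2002, 2021, 2022, 2221, 2222
under PSO → 0001, 0002, 0021, 0022, 0221, 0222, 2001, 2002, 2021, 2022, 2221, 2222
target 2021 ∈ {TSO,PSO}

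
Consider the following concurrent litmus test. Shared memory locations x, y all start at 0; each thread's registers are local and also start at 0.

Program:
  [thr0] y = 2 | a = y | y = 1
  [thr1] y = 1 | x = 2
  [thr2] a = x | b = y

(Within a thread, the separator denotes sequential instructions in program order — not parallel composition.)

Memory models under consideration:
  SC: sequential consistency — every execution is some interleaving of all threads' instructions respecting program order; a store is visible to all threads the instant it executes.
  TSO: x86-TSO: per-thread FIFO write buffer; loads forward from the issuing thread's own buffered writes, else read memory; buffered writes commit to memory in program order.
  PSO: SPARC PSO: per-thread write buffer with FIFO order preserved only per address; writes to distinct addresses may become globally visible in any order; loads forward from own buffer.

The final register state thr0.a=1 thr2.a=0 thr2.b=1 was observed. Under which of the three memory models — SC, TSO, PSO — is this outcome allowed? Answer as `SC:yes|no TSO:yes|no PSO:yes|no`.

outcome vector order: (thr0.a,thr2.a,thr2.b)
under SC → 1/0/0; 1/0/1; 1/0/2; 1/2/1; 2/0/0; 2/0/1; 2/0/2; 2/2/1; 2/2/2
under TSO → 1/0/0; 1/0/1; 1/0/2; 1/2/1; 2/0/0; 2/0/1; 2/0/2; 2/2/1; 2/2/2
under PSO → 1/0/0; 1/0/1; 1/0/2; 1/2/0; 1/2/1; 1/2/2; 2/0/0; 2/0/1; 2/0/2; 2/2/0; 2/2/1; 2/2/2
target 1/0/1 ∈ {SC,TSO,PSO}

SC:yes TSO:yes PSO:yes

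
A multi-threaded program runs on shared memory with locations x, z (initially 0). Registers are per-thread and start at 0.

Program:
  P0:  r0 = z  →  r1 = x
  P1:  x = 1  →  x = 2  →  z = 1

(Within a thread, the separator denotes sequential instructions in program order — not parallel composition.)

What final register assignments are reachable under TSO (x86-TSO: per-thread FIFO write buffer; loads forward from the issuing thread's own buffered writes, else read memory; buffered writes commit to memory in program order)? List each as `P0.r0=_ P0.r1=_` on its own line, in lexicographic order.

outcome vector order: (P0.r0,P0.r1)
|TSO outcomes| = 4

P0.r0=0 P0.r1=0
P0.r0=0 P0.r1=1
P0.r0=0 P0.r1=2
P0.r0=1 P0.r1=2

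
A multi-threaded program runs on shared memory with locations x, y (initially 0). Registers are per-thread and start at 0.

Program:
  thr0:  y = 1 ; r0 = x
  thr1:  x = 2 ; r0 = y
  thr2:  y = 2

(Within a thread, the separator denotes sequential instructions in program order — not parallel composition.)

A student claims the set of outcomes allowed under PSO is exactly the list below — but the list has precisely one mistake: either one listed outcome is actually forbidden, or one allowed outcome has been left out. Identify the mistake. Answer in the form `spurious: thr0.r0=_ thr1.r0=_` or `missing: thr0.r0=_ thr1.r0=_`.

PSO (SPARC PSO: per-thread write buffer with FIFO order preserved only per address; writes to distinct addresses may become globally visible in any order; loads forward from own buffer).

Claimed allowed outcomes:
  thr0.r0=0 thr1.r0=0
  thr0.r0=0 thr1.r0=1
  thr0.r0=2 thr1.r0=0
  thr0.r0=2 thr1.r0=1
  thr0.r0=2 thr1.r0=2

outcome vector order: (thr0.r0,thr1.r0)
[PSO] allowed = {<0 0>; <0 1>; <0 2>; <2 0>; <2 1>; <2 2>}
PSO∖claimed = {<0 2>}

missing: thr0.r0=0 thr1.r0=2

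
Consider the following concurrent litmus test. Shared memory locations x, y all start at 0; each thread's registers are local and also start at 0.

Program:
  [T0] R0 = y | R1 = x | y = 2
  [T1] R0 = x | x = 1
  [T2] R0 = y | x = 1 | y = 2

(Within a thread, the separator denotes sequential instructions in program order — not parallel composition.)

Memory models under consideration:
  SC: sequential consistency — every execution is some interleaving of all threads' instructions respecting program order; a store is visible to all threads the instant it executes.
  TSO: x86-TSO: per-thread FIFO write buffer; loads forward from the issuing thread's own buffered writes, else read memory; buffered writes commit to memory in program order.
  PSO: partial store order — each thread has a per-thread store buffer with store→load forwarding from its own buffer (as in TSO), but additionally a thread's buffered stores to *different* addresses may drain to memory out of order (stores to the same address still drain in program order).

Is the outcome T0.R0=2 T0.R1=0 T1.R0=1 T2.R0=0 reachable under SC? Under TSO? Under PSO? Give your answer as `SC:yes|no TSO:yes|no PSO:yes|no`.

outcome vector order: (T0.R0,T0.R1,T1.R0,T2.R0)
SC: 9 outcomes — {(0,0,0,0); (0,0,0,2); (0,0,1,0); (0,0,1,2); (0,1,0,0); (0,1,0,2); (0,1,1,0); (2,1,0,0); (2,1,1,0)}
TSO: 9 outcomes — {(0,0,0,0); (0,0,0,2); (0,0,1,0); (0,0,1,2); (0,1,0,0); (0,1,0,2); (0,1,1,0); (2,1,0,0); (2,1,1,0)}
PSO: 11 outcomes — {(0,0,0,0); (0,0,0,2); (0,0,1,0); (0,0,1,2); (0,1,0,0); (0,1,0,2); (0,1,1,0); (2,0,0,0); (2,0,1,0); (2,1,0,0); (2,1,1,0)}
target (2,0,1,0) ∈ {PSO}

SC:no TSO:no PSO:yes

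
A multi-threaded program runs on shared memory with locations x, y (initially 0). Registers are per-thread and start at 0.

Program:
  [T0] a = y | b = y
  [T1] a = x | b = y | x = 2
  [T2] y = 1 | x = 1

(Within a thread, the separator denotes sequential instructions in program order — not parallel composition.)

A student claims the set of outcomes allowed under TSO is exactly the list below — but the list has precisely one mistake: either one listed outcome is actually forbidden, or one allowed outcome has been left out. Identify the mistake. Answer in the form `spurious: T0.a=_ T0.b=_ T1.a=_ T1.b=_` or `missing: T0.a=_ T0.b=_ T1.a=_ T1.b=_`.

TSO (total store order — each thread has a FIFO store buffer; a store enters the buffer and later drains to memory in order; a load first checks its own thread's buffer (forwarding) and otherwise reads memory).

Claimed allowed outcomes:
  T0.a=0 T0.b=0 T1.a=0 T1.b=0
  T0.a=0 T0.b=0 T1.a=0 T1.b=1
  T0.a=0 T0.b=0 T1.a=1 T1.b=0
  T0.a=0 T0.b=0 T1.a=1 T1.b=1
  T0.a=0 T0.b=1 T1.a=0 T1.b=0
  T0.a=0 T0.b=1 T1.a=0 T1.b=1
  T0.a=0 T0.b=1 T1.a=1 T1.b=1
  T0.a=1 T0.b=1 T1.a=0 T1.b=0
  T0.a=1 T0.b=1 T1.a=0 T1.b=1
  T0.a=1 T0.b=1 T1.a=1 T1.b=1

outcome vector order: (T0.a,T0.b,T1.a,T1.b)
under TSO → (0,0,0,0), (0,0,0,1), (0,0,1,1), (0,1,0,0), (0,1,0,1), (0,1,1,1), (1,1,0,0), (1,1,0,1), (1,1,1,1)
claimed∖TSO = {(0,0,1,0)}

spurious: T0.a=0 T0.b=0 T1.a=1 T1.b=0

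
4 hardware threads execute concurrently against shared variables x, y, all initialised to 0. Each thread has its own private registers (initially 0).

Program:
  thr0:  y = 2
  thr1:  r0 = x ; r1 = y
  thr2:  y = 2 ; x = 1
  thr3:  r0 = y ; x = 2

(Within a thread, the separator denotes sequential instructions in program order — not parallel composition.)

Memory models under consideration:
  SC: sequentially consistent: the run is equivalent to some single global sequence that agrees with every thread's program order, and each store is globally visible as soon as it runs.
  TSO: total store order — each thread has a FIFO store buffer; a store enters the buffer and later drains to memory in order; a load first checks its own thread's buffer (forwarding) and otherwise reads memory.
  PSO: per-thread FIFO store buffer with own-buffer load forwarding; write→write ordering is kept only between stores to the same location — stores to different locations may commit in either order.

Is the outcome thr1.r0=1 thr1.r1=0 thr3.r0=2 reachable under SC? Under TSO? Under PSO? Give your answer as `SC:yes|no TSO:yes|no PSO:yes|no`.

outcome vector order: (thr1.r0,thr1.r1,thr3.r0)
SC (9): <0 0 0> <0 0 2> <0 2 0> <0 2 2> <1 2 0> <1 2 2> <2 0 0> <2 2 0> <2 2 2>
TSO (9): <0 0 0> <0 0 2> <0 2 0> <0 2 2> <1 2 0> <1 2 2> <2 0 0> <2 2 0> <2 2 2>
PSO (11): <0 0 0> <0 0 2> <0 2 0> <0 2 2> <1 0 0> <1 0 2> <1 2 0> <1 2 2> <2 0 0> <2 2 0> <2 2 2>
target <1 0 2> ∈ {PSO}

SC:no TSO:no PSO:yes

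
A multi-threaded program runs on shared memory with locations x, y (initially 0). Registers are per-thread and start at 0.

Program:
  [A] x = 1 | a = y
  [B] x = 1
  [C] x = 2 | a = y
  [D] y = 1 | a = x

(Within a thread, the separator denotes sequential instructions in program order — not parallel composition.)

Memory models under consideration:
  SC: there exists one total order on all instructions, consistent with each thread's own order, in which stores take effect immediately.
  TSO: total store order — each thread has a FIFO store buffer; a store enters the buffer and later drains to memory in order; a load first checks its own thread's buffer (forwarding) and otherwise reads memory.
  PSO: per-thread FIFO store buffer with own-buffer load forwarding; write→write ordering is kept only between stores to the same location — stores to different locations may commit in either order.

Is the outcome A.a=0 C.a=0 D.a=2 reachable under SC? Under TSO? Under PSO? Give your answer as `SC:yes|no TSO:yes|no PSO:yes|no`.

SC:yes TSO:yes PSO:yes

outcome vector order: (A.a,C.a,D.a)
under SC → 001 002 011 012 101 102 110 111 112
under TSO → 000 001 002 010 011 012 100 101 102 110 111 112
under PSO → 000 001 002 010 011 012 100 101 102 110 111 112
target 002 ∈ {SC,TSO,PSO}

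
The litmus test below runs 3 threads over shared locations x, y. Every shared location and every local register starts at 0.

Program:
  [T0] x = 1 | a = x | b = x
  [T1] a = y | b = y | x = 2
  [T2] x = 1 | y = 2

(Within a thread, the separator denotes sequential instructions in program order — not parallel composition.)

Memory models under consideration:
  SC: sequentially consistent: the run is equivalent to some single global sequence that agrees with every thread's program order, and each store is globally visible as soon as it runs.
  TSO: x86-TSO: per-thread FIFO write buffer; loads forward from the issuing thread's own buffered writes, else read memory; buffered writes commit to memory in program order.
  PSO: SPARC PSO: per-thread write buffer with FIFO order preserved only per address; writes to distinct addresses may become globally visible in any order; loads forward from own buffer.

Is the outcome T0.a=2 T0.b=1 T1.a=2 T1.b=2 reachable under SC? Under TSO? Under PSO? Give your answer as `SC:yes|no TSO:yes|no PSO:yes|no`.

outcome vector order: (T0.a,T0.b,T1.a,T1.b)
SC: 10 outcomes — {1/1/0/0 1/1/0/2 1/1/2/2 1/2/0/0 1/2/0/2 1/2/2/2 2/1/0/0 2/2/0/0 2/2/0/2 2/2/2/2}
TSO: 10 outcomes — {1/1/0/0 1/1/0/2 1/1/2/2 1/2/0/0 1/2/0/2 1/2/2/2 2/1/0/0 2/2/0/0 2/2/0/2 2/2/2/2}
PSO: 12 outcomes — {1/1/0/0 1/1/0/2 1/1/2/2 1/2/0/0 1/2/0/2 1/2/2/2 2/1/0/0 2/1/0/2 2/1/2/2 2/2/0/0 2/2/0/2 2/2/2/2}
target 2/1/2/2 ∈ {PSO}

SC:no TSO:no PSO:yes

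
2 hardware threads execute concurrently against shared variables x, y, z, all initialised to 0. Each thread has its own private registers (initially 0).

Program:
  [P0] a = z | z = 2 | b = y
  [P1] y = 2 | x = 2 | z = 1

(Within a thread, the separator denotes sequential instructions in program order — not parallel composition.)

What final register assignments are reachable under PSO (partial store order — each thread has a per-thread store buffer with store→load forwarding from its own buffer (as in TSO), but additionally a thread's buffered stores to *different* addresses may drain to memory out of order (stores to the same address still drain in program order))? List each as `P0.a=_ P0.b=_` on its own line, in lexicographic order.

P0.a=0 P0.b=0
P0.a=0 P0.b=2
P0.a=1 P0.b=0
P0.a=1 P0.b=2

outcome vector order: (P0.a,P0.b)
|PSO outcomes| = 4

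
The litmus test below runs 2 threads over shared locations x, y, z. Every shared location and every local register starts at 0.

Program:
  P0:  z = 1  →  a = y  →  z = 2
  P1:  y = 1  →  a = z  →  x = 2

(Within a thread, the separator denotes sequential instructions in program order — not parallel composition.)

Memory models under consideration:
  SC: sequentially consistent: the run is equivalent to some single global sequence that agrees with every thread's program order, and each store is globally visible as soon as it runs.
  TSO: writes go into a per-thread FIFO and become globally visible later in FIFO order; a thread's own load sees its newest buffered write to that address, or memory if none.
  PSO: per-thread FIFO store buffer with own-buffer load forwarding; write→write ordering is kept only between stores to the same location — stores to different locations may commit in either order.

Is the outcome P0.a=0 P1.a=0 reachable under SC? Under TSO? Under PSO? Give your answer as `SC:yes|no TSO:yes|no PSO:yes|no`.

SC:no TSO:yes PSO:yes

outcome vector order: (P0.a,P1.a)
SC: 5 outcomes — {(0,1), (0,2), (1,0), (1,1), (1,2)}
TSO: 6 outcomes — {(0,0), (0,1), (0,2), (1,0), (1,1), (1,2)}
PSO: 6 outcomes — {(0,0), (0,1), (0,2), (1,0), (1,1), (1,2)}
target (0,0) ∈ {TSO,PSO}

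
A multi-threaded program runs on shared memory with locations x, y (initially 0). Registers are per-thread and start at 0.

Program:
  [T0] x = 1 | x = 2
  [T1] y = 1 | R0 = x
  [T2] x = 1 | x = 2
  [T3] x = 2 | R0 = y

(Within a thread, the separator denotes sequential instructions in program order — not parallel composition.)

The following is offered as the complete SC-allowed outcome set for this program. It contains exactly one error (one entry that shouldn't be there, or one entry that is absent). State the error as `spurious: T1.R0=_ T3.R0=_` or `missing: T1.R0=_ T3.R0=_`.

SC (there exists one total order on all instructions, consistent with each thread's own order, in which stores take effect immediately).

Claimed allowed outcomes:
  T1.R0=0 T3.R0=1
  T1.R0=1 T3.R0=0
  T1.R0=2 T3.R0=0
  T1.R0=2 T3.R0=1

missing: T1.R0=1 T3.R0=1

outcome vector order: (T1.R0,T3.R0)
[SC] allowed = {01 10 11 20 21}
SC∖claimed = {11}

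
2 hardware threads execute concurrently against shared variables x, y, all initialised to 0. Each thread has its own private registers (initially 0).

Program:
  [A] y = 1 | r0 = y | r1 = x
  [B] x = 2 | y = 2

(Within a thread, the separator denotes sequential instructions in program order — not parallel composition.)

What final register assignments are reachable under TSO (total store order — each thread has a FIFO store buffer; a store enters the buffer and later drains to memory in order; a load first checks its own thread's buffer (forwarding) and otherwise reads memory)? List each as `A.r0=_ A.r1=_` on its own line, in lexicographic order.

A.r0=1 A.r1=0
A.r0=1 A.r1=2
A.r0=2 A.r1=2

outcome vector order: (A.r0,A.r1)
|TSO outcomes| = 3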